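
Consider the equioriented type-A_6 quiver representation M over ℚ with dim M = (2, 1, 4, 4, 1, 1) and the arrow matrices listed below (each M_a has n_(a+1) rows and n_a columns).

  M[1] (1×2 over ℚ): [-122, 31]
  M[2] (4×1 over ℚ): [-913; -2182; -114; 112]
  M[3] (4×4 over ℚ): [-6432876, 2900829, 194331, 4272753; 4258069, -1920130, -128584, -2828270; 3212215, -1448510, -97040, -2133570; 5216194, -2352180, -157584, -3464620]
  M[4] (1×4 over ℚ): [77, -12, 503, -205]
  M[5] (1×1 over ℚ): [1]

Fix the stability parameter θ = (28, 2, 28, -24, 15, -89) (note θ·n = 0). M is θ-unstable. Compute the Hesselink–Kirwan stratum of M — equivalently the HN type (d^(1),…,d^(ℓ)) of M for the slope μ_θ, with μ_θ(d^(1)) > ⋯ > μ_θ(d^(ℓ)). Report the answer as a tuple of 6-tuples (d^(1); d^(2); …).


Via rank(M_{q-1}∘⋯∘M_p): M ≅ I[1,1], I[1,6], I[3,3]^2, I[3,4], I[4,4]^2.
μ_θ-semistable layers: μ^(1)=28; μ^(2)=2; μ^(3)=-20/3; μ^(4)=-24

((1, 0, 2, 0, 0, 0); (0, 0, 1, 1, 0, 0); (1, 1, 1, 1, 1, 1); (0, 0, 0, 2, 0, 0))


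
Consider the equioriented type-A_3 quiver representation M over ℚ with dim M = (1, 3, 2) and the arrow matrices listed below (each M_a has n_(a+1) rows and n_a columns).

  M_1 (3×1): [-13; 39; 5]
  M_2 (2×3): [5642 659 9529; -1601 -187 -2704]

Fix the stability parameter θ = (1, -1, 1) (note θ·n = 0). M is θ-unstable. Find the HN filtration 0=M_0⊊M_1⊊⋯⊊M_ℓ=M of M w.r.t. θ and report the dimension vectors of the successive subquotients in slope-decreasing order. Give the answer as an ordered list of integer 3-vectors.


Barcode: M ≅ I[1,2], I[2,3]^2. HN layers by μ_θ (3 steps, strictly decreasing):
  μ^(1)=1; μ^(2)=0; μ^(3)=-1

((0, 0, 2); (1, 1, 0); (0, 2, 0))


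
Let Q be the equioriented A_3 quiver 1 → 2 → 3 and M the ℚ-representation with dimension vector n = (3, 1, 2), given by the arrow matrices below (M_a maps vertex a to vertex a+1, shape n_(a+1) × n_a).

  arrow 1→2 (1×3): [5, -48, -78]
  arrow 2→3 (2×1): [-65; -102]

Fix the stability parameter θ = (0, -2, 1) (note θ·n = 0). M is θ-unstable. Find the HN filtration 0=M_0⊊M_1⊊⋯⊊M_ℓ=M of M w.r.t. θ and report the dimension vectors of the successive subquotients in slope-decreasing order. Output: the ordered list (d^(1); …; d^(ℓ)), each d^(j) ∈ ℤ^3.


Interval decomposition of M: I[1,1]^2, I[1,3], I[3,3].
HN type (ℓ=3): μ^(1)=1; μ^(2)=0; μ^(3)=-1

((0, 0, 2); (2, 0, 0); (1, 1, 0))


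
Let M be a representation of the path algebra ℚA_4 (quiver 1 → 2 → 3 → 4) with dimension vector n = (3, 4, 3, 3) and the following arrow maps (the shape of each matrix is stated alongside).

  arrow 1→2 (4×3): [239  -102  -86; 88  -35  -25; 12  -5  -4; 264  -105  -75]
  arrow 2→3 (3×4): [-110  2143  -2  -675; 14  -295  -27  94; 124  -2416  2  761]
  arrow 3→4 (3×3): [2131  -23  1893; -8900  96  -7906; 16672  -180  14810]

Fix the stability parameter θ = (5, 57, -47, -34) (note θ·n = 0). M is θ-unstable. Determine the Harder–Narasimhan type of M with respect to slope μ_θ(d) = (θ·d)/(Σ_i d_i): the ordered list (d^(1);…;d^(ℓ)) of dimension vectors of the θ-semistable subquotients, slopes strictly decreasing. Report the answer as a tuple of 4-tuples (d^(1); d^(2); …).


Interval decomposition of M: I[1,3], I[1,4]^2, I[2,2], I[4,4].
HN type (ℓ=4): μ^(1)=57; μ^(2)=5; μ^(3)=-19/4; μ^(4)=-34

((0, 1, 0, 0); (1, 1, 1, 0); (2, 2, 2, 2); (0, 0, 0, 1))


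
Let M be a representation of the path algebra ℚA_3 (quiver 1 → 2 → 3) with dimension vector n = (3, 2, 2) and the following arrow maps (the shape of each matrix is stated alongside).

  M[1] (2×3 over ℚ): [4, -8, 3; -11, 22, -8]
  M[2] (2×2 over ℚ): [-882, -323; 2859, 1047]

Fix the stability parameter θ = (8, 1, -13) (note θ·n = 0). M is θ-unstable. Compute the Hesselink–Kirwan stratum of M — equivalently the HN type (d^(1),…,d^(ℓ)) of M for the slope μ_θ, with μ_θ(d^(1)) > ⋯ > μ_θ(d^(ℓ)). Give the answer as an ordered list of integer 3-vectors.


Interval decomposition of M: I[1,1], I[1,3]^2.
HN type (ℓ=2): μ^(1)=8; μ^(2)=-4/3

((1, 0, 0); (2, 2, 2))


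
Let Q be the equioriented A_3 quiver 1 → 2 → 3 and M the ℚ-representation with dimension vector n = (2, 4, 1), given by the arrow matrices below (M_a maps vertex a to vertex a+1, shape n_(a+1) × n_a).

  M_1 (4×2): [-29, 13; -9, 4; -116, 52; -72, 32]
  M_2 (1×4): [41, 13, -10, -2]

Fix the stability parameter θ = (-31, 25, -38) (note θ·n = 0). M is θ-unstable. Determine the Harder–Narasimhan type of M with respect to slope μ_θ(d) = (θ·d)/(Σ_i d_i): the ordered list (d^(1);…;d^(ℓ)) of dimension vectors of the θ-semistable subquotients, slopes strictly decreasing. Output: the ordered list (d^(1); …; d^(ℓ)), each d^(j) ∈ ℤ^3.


Barcode: M ≅ I[1,2], I[1,3], I[2,2]^2. HN layers by μ_θ (3 steps, strictly decreasing):
  μ^(1)=25; μ^(2)=-13/2; μ^(3)=-31

((0, 3, 0); (0, 1, 1); (2, 0, 0))


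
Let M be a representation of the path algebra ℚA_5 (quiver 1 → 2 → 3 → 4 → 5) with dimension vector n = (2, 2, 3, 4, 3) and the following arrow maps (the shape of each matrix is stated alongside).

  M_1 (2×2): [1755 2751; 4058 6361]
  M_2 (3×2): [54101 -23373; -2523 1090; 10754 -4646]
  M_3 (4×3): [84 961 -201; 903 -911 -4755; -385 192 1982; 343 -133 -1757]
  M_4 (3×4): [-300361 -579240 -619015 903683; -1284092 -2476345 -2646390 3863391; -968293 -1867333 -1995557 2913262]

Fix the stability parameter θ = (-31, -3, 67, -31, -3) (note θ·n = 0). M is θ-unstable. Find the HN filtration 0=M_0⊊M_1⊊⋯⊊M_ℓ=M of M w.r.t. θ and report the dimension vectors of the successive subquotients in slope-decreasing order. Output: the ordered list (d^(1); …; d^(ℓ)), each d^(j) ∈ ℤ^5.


Barcode: M ≅ I[1,4]^2, I[3,3], I[4,5]^2, I[5,5]. HN layers by μ_θ (4 steps, strictly decreasing):
  μ^(1)=67; μ^(2)=18; μ^(3)=-3; μ^(4)=-31

((0, 0, 1, 0, 0); (0, 0, 2, 2, 0); (0, 2, 0, 0, 3); (2, 0, 0, 2, 0))


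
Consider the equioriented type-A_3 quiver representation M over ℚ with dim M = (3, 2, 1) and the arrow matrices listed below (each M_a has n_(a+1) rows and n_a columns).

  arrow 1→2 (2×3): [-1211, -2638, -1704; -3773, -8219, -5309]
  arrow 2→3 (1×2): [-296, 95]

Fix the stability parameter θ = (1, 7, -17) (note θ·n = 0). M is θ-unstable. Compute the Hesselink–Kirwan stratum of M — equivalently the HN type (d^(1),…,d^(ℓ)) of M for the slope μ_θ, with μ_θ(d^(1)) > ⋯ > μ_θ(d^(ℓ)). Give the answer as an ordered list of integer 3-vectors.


Via rank(M_{q-1}∘⋯∘M_p): M ≅ I[1,1], I[1,2], I[1,3].
μ_θ-semistable layers: μ^(1)=7; μ^(2)=1; μ^(3)=-3

((0, 1, 0); (2, 0, 0); (1, 1, 1))


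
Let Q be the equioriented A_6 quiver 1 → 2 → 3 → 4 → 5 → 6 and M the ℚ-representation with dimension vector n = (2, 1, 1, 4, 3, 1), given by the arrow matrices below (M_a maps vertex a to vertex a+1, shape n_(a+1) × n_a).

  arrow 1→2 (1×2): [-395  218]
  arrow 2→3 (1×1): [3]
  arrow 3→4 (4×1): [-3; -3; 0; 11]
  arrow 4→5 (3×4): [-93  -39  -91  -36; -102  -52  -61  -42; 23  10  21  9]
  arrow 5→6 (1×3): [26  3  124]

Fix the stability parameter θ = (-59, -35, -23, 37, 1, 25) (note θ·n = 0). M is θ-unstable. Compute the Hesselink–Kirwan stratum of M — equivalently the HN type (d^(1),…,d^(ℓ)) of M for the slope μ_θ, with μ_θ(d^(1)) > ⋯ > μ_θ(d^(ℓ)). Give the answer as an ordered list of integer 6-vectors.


Via rank(M_{q-1}∘⋯∘M_p): M ≅ I[1,1], I[1,4], I[4,5]^2, I[4,6].
μ_θ-semistable layers: μ^(1)=37; μ^(2)=25; μ^(3)=19; μ^(4)=-23; μ^(5)=-35; μ^(6)=-59

((0, 0, 0, 1, 0, 0); (0, 0, 0, 0, 0, 1); (0, 0, 0, 3, 3, 0); (0, 0, 1, 0, 0, 0); (0, 1, 0, 0, 0, 0); (2, 0, 0, 0, 0, 0))


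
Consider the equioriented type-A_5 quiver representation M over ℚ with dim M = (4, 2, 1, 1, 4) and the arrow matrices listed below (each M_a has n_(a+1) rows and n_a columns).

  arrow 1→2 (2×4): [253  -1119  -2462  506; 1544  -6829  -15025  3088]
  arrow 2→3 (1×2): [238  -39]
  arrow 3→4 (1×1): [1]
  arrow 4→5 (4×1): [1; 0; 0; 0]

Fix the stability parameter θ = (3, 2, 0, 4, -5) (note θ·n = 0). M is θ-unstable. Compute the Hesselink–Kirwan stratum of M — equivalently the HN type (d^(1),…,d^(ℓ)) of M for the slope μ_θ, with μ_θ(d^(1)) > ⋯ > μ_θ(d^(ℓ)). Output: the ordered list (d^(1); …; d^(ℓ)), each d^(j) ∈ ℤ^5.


Via rank(M_{q-1}∘⋯∘M_p): M ≅ I[1,1]^2, I[1,2], I[1,5], I[5,5]^3.
μ_θ-semistable layers: μ^(1)=3; μ^(2)=5/2; μ^(3)=4/5; μ^(4)=-5

((2, 0, 0, 0, 0); (1, 1, 0, 0, 0); (1, 1, 1, 1, 1); (0, 0, 0, 0, 3))


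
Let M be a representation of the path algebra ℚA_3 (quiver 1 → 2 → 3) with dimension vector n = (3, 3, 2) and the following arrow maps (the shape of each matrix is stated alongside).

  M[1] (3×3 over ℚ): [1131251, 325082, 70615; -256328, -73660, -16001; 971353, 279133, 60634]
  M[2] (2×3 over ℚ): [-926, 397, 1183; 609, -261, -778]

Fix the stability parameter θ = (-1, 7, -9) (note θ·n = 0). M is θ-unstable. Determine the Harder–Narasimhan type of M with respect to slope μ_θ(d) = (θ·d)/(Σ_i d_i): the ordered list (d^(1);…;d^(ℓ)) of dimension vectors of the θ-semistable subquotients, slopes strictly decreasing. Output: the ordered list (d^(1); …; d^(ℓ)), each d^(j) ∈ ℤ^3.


Barcode: M ≅ I[1,2], I[1,3]^2. HN layers by μ_θ (2 steps, strictly decreasing):
  μ^(1)=7; μ^(2)=-1

((0, 1, 0); (3, 2, 2))


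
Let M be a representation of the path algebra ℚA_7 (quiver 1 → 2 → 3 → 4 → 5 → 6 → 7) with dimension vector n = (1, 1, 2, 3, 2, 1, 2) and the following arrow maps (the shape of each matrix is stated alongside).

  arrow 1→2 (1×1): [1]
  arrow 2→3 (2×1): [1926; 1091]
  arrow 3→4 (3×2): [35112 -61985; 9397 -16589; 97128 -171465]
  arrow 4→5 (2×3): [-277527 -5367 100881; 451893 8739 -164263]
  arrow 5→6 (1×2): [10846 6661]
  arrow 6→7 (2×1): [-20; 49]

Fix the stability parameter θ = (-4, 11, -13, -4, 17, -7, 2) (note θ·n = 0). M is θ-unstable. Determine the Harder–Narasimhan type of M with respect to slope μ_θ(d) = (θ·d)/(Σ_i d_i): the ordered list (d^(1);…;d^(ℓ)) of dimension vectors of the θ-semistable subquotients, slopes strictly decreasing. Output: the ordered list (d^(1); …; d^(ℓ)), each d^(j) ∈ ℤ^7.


Interval decomposition of M: I[1,7], I[3,4], I[4,5], I[7,7].
HN type (ℓ=6): μ^(1)=17; μ^(2)=4; μ^(3)=2; μ^(4)=-2; μ^(5)=-4; μ^(6)=-13

((0, 0, 0, 0, 1, 0, 0); (0, 0, 0, 0, 1, 1, 1); (0, 0, 0, 0, 0, 0, 1); (0, 1, 1, 1, 0, 0, 0); (1, 0, 0, 2, 0, 0, 0); (0, 0, 1, 0, 0, 0, 0))


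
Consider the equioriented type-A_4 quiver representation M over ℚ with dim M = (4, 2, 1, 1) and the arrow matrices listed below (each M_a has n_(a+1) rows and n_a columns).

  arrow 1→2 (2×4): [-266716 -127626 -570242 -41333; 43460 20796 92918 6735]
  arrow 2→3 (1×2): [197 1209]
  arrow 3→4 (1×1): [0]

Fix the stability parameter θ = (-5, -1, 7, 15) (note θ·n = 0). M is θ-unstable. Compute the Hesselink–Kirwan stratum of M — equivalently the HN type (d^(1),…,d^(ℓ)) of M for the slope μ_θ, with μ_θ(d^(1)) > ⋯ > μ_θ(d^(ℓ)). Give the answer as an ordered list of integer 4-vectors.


Via rank(M_{q-1}∘⋯∘M_p): M ≅ I[1,1]^2, I[1,2], I[1,3], I[4,4].
μ_θ-semistable layers: μ^(1)=15; μ^(2)=7; μ^(3)=-1; μ^(4)=-5

((0, 0, 0, 1); (0, 0, 1, 0); (0, 2, 0, 0); (4, 0, 0, 0))


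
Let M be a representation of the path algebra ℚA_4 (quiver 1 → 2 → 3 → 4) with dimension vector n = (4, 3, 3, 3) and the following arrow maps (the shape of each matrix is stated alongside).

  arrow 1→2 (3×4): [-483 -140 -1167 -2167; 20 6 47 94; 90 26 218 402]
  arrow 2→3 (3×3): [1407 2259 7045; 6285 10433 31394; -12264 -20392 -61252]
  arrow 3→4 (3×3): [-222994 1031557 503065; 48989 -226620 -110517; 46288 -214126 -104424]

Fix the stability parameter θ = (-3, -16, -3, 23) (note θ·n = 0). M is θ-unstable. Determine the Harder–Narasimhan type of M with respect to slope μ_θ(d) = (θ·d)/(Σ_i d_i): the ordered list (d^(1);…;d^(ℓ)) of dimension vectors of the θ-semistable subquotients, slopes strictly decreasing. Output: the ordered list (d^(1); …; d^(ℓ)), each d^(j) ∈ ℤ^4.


Interval decomposition of M: I[1,1], I[1,2], I[1,4]^2, I[3,4].
HN type (ℓ=3): μ^(1)=23; μ^(2)=-3; μ^(3)=-19/2

((0, 0, 0, 3); (1, 0, 3, 0); (3, 3, 0, 0))


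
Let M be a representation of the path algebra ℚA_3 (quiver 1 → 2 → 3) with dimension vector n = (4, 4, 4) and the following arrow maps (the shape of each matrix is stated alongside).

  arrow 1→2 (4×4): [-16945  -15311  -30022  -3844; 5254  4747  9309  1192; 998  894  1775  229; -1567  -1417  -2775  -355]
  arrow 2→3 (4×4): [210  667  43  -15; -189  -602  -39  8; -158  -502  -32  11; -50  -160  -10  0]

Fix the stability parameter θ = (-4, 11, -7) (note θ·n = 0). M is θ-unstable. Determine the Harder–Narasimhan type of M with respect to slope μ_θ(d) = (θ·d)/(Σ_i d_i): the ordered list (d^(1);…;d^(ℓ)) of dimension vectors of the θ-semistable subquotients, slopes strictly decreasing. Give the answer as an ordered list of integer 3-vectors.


Interval decomposition of M: I[1,1], I[1,3]^3, I[2,2], I[3,3].
HN type (ℓ=4): μ^(1)=11; μ^(2)=2; μ^(3)=-4; μ^(4)=-7

((0, 1, 0); (0, 3, 3); (4, 0, 0); (0, 0, 1))


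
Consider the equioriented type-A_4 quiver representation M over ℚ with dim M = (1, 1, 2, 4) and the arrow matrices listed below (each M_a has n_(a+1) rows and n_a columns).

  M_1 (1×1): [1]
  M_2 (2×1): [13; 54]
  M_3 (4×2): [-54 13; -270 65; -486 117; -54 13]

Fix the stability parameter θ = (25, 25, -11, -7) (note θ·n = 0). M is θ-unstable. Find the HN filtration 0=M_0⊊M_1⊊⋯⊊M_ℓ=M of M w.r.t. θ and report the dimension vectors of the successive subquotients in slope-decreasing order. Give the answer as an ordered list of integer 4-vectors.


Barcode: M ≅ I[1,3], I[3,4], I[4,4]^3. HN layers by μ_θ (3 steps, strictly decreasing):
  μ^(1)=13; μ^(2)=-7; μ^(3)=-11

((1, 1, 1, 0); (0, 0, 0, 4); (0, 0, 1, 0))


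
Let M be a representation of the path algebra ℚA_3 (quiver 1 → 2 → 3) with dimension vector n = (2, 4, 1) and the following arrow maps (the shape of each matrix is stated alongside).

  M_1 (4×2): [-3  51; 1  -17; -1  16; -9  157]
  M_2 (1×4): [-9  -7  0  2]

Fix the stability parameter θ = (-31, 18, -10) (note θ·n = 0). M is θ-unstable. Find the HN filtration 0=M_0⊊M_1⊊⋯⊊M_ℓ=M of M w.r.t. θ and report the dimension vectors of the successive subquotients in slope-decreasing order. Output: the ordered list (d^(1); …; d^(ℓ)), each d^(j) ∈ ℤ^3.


Interval decomposition of M: I[1,2], I[1,3], I[2,2]^2.
HN type (ℓ=3): μ^(1)=18; μ^(2)=4; μ^(3)=-31

((0, 3, 0); (0, 1, 1); (2, 0, 0))


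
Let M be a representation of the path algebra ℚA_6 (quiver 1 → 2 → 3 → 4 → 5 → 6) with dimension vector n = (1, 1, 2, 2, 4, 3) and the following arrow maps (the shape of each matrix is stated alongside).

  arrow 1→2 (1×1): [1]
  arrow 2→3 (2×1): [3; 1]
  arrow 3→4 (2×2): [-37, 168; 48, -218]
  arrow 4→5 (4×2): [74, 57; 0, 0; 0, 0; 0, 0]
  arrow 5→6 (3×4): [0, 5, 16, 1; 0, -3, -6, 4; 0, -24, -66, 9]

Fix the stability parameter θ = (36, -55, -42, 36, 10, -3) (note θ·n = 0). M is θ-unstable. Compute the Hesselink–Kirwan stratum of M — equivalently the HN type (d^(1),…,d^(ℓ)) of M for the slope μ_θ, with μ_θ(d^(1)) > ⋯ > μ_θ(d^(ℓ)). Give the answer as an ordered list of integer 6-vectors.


Barcode: M ≅ I[1,4], I[3,5], I[5,5], I[5,6]^2, I[6,6]. HN layers by μ_θ (7 steps, strictly decreasing):
  μ^(1)=36; μ^(2)=23; μ^(3)=10; μ^(4)=7/2; μ^(5)=-3; μ^(6)=-61/3; μ^(7)=-42

((0, 0, 0, 1, 0, 0); (0, 0, 0, 1, 1, 0); (0, 0, 0, 0, 1, 0); (0, 0, 0, 0, 2, 2); (0, 0, 0, 0, 0, 1); (1, 1, 1, 0, 0, 0); (0, 0, 1, 0, 0, 0))


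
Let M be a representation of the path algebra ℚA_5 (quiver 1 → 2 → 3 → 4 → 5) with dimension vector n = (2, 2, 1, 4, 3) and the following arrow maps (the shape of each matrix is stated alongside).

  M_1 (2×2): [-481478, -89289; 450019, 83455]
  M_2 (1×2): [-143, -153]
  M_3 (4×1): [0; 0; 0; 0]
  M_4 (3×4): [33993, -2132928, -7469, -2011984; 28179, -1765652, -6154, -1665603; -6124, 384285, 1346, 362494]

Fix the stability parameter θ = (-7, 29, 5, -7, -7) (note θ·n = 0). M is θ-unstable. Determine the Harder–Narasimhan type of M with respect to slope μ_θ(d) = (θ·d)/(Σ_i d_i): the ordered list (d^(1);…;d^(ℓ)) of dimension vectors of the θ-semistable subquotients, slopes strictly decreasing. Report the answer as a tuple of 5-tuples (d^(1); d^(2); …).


Interval decomposition of M: I[1,2], I[1,3], I[4,4], I[4,5]^3.
HN type (ℓ=3): μ^(1)=29; μ^(2)=17; μ^(3)=-7

((0, 1, 0, 0, 0); (0, 1, 1, 0, 0); (2, 0, 0, 4, 3))


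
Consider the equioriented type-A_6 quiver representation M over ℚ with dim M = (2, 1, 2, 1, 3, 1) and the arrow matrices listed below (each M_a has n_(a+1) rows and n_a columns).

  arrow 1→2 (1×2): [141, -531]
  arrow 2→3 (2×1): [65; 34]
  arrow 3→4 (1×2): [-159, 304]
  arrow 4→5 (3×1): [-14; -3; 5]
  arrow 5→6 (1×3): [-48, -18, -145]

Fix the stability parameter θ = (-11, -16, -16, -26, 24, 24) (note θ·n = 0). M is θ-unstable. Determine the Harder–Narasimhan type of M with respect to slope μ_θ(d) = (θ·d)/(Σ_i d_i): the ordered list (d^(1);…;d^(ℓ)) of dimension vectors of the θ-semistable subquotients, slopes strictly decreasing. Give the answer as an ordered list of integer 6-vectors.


Interval decomposition of M: I[1,1], I[1,6], I[3,3], I[5,5]^2.
HN type (ℓ=4): μ^(1)=24; μ^(2)=-11; μ^(3)=-16; μ^(4)=-69/4

((0, 0, 0, 0, 3, 1); (1, 0, 0, 0, 0, 0); (0, 0, 1, 0, 0, 0); (1, 1, 1, 1, 0, 0))


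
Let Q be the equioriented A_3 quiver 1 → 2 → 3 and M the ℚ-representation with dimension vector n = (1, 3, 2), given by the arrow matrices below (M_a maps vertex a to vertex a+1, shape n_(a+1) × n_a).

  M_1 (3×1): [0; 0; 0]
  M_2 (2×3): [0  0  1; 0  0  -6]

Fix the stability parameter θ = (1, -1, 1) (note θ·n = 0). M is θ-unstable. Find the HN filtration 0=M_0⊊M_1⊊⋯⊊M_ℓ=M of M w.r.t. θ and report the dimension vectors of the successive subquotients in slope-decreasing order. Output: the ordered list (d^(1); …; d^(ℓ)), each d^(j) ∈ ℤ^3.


Interval decomposition of M: I[1,1], I[2,2]^2, I[2,3], I[3,3].
HN type (ℓ=2): μ^(1)=1; μ^(2)=-1

((1, 0, 2); (0, 3, 0))


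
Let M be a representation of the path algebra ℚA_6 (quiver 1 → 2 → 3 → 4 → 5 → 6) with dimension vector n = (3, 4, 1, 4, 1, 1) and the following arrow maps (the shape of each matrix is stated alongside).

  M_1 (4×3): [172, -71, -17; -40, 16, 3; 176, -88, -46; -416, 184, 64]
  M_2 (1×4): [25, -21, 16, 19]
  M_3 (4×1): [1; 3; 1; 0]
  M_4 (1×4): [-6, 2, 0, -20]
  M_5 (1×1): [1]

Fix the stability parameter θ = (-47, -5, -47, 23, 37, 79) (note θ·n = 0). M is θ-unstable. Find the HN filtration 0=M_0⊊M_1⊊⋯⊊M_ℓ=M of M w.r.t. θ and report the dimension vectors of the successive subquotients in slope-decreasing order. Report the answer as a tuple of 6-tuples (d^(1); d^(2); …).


Via rank(M_{q-1}∘⋯∘M_p): M ≅ I[1,1], I[1,2], I[1,4], I[2,2]^2, I[4,4]^2, I[4,6].
μ_θ-semistable layers: μ^(1)=79; μ^(2)=37; μ^(3)=23; μ^(4)=-5; μ^(5)=-26; μ^(6)=-47

((0, 0, 0, 0, 0, 1); (0, 0, 0, 0, 1, 0); (0, 0, 0, 4, 0, 0); (0, 3, 0, 0, 0, 0); (0, 1, 1, 0, 0, 0); (3, 0, 0, 0, 0, 0))


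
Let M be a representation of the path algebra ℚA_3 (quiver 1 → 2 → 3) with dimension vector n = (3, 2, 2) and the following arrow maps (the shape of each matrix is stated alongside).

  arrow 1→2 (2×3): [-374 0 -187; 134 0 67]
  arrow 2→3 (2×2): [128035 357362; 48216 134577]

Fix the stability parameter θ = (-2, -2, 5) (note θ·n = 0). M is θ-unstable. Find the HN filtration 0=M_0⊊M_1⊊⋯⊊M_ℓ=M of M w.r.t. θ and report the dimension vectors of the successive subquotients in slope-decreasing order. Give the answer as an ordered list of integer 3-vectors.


Interval decomposition of M: I[1,1]^2, I[1,3], I[2,3].
HN type (ℓ=2): μ^(1)=5; μ^(2)=-2

((0, 0, 2); (3, 2, 0))


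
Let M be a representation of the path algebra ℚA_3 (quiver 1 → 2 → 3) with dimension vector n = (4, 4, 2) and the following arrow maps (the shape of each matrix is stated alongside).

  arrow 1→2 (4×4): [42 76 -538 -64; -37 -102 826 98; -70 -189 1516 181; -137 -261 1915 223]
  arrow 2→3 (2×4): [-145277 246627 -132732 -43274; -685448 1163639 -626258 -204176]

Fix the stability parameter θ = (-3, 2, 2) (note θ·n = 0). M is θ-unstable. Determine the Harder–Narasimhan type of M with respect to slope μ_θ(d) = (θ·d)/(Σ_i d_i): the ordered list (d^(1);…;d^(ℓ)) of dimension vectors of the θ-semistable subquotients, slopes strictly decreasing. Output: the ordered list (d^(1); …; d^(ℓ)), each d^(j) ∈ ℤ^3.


Interval decomposition of M: I[1,2]^2, I[1,3]^2.
HN type (ℓ=2): μ^(1)=2; μ^(2)=-3

((0, 4, 2); (4, 0, 0))


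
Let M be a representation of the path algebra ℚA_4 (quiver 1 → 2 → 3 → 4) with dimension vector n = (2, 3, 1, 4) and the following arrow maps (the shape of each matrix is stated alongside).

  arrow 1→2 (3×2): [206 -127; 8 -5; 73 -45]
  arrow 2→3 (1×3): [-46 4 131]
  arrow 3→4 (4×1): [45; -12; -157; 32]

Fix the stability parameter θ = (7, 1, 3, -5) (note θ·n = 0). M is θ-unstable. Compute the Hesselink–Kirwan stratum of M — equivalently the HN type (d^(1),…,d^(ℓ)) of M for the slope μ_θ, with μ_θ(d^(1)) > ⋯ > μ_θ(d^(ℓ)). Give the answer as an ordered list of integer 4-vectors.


Barcode: M ≅ I[1,2], I[1,4], I[2,2], I[4,4]^3. HN layers by μ_θ (4 steps, strictly decreasing):
  μ^(1)=4; μ^(2)=3/2; μ^(3)=1; μ^(4)=-5

((1, 1, 0, 0); (1, 1, 1, 1); (0, 1, 0, 0); (0, 0, 0, 3))


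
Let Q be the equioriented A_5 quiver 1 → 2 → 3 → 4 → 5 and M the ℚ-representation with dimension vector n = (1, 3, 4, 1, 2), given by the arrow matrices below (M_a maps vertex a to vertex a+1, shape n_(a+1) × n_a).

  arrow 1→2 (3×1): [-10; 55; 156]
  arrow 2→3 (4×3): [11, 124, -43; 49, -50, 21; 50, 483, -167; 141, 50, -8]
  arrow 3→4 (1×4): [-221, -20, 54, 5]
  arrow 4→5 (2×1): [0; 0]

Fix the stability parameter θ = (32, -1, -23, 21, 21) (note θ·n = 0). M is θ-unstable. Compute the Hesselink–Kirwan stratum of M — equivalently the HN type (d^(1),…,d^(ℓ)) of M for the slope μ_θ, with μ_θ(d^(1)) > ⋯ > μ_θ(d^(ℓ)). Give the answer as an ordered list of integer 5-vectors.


Barcode: M ≅ I[1,3], I[2,3], I[2,4], I[3,3], I[5,5]^2. HN layers by μ_θ (4 steps, strictly decreasing):
  μ^(1)=21; μ^(2)=8/3; μ^(3)=-12; μ^(4)=-23

((0, 0, 0, 1, 2); (1, 1, 1, 0, 0); (0, 2, 2, 0, 0); (0, 0, 1, 0, 0))


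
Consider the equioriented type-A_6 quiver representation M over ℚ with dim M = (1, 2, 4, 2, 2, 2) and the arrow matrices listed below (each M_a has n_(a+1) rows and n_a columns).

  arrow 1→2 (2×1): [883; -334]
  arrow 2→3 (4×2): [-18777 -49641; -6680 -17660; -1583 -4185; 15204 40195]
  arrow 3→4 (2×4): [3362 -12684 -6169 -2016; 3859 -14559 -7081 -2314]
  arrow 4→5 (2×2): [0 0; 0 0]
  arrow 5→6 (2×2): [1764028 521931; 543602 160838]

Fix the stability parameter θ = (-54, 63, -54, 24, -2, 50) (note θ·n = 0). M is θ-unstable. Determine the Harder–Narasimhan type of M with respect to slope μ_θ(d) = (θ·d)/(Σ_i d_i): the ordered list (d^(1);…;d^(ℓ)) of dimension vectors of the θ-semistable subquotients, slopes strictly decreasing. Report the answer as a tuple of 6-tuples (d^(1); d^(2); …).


Barcode: M ≅ I[1,4], I[2,4], I[3,3]^2, I[5,6]^2. HN layers by μ_θ (5 steps, strictly decreasing):
  μ^(1)=50; μ^(2)=24; μ^(3)=9/2; μ^(4)=-2; μ^(5)=-54

((0, 0, 0, 0, 0, 2); (0, 0, 0, 2, 0, 0); (0, 2, 2, 0, 0, 0); (0, 0, 0, 0, 2, 0); (1, 0, 2, 0, 0, 0))


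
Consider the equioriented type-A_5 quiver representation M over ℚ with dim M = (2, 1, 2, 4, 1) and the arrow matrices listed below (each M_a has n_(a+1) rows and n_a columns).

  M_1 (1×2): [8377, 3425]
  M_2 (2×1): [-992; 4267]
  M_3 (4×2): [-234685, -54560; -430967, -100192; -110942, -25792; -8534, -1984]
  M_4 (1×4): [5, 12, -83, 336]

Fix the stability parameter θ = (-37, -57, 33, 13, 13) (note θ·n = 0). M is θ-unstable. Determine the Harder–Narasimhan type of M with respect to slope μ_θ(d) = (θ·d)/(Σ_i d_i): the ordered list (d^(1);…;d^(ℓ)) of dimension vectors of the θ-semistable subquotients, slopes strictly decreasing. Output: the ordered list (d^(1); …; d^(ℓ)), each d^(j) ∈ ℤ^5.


Via rank(M_{q-1}∘⋯∘M_p): M ≅ I[1,1], I[1,3], I[3,5], I[4,4]^3.
μ_θ-semistable layers: μ^(1)=33; μ^(2)=59/3; μ^(3)=13; μ^(4)=-37; μ^(5)=-47

((0, 0, 1, 0, 0); (0, 0, 1, 1, 1); (0, 0, 0, 3, 0); (1, 0, 0, 0, 0); (1, 1, 0, 0, 0))


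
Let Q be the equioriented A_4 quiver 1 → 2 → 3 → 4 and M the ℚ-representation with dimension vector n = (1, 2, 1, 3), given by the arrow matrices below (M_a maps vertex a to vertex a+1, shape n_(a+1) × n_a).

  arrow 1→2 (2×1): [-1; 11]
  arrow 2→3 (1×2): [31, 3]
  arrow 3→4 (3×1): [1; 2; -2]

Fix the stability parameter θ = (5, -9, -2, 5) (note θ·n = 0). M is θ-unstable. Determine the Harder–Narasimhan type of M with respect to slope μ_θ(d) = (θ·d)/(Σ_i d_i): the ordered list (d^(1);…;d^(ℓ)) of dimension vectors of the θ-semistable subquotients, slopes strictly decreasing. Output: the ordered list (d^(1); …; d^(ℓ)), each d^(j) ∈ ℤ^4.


Barcode: M ≅ I[1,4], I[2,2], I[4,4]^2. HN layers by μ_θ (3 steps, strictly decreasing):
  μ^(1)=5; μ^(2)=-2; μ^(3)=-9

((0, 0, 0, 3); (1, 1, 1, 0); (0, 1, 0, 0))


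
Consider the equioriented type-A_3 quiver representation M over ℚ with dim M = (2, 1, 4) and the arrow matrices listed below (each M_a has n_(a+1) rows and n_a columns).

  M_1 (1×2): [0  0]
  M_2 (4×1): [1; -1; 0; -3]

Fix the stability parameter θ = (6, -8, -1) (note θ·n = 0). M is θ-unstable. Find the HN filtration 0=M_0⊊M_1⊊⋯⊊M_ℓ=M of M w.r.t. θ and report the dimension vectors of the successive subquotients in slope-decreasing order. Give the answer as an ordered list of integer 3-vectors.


Via rank(M_{q-1}∘⋯∘M_p): M ≅ I[1,1]^2, I[2,3], I[3,3]^3.
μ_θ-semistable layers: μ^(1)=6; μ^(2)=-1; μ^(3)=-8

((2, 0, 0); (0, 0, 4); (0, 1, 0))


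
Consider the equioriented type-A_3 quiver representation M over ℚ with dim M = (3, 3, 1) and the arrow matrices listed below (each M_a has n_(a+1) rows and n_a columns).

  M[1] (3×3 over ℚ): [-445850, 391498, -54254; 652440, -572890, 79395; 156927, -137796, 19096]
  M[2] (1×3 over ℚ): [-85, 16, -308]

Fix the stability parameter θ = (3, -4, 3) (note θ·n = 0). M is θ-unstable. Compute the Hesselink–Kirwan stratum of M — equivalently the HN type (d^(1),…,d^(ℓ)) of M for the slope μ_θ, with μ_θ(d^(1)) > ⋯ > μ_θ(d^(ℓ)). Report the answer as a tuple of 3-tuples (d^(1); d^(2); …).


Via rank(M_{q-1}∘⋯∘M_p): M ≅ I[1,2]^2, I[1,3].
μ_θ-semistable layers: μ^(1)=3; μ^(2)=-1/2

((0, 0, 1); (3, 3, 0))


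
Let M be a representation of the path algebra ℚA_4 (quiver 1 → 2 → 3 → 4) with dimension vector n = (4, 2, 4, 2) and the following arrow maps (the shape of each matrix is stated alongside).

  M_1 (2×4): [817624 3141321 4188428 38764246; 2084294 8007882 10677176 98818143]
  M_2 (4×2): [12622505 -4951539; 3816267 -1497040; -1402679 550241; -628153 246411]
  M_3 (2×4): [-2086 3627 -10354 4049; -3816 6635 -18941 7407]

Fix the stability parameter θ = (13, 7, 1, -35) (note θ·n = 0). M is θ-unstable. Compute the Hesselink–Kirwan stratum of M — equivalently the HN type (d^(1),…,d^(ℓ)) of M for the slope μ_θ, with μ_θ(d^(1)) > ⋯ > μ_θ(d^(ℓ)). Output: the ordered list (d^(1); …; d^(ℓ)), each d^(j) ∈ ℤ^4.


Interval decomposition of M: I[1,1]^2, I[1,4]^2, I[3,3]^2.
HN type (ℓ=3): μ^(1)=13; μ^(2)=1; μ^(3)=-7/2

((2, 0, 0, 0); (0, 0, 2, 0); (2, 2, 2, 2))


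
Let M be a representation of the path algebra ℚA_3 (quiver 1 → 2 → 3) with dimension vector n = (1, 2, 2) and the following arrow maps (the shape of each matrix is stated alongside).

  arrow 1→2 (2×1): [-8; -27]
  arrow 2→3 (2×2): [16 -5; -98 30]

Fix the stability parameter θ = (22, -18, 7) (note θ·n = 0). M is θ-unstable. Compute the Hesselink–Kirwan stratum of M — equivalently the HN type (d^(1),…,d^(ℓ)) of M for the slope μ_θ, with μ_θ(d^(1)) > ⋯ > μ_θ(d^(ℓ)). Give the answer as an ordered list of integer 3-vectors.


Interval decomposition of M: I[1,3], I[2,3].
HN type (ℓ=3): μ^(1)=7; μ^(2)=2; μ^(3)=-18

((0, 0, 2); (1, 1, 0); (0, 1, 0))


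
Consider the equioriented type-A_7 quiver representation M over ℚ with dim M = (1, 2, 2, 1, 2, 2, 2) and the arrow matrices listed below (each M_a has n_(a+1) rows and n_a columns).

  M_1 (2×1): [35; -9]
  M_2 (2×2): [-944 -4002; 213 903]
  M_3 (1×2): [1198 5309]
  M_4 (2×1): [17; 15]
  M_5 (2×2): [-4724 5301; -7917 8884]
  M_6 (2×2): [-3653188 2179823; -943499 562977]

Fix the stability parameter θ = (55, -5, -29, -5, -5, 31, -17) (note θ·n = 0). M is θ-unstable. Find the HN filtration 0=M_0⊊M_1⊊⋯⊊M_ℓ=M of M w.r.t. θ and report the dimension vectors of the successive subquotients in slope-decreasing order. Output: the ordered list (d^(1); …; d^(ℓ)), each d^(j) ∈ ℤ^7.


Via rank(M_{q-1}∘⋯∘M_p): M ≅ I[1,7], I[2,3], I[5,7].
μ_θ-semistable layers: μ^(1)=7; μ^(2)=11/5; μ^(3)=-5; μ^(4)=-17

((0, 0, 0, 0, 0, 2, 2); (1, 1, 1, 1, 1, 0, 0); (0, 0, 0, 0, 1, 0, 0); (0, 1, 1, 0, 0, 0, 0))


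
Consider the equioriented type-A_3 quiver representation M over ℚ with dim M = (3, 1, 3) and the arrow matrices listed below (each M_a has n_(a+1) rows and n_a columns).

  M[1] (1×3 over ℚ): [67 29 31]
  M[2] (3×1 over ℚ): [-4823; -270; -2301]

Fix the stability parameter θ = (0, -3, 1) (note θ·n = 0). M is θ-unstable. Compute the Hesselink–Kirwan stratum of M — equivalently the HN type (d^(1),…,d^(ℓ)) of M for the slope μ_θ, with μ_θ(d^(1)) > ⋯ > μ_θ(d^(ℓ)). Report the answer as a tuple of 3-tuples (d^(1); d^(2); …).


Interval decomposition of M: I[1,1]^2, I[1,3], I[3,3]^2.
HN type (ℓ=3): μ^(1)=1; μ^(2)=0; μ^(3)=-3/2

((0, 0, 3); (2, 0, 0); (1, 1, 0))


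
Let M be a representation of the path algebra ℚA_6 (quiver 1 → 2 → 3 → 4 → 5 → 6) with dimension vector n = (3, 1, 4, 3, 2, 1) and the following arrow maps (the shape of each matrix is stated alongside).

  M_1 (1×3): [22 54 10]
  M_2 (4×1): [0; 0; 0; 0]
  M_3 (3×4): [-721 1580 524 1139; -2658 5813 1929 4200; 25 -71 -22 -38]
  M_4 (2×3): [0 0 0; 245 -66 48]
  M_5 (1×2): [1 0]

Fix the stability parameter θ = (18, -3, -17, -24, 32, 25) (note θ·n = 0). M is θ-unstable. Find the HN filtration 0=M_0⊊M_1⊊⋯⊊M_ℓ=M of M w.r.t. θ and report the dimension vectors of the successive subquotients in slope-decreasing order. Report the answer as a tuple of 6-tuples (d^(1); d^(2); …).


Interval decomposition of M: I[1,1]^2, I[1,2], I[3,3], I[3,4]^2, I[3,5], I[5,6].
HN type (ℓ=6): μ^(1)=32; μ^(2)=57/2; μ^(3)=18; μ^(4)=15/2; μ^(5)=-17; μ^(6)=-41/2

((0, 0, 0, 0, 1, 0); (0, 0, 0, 0, 1, 1); (2, 0, 0, 0, 0, 0); (1, 1, 0, 0, 0, 0); (0, 0, 1, 0, 0, 0); (0, 0, 3, 3, 0, 0))


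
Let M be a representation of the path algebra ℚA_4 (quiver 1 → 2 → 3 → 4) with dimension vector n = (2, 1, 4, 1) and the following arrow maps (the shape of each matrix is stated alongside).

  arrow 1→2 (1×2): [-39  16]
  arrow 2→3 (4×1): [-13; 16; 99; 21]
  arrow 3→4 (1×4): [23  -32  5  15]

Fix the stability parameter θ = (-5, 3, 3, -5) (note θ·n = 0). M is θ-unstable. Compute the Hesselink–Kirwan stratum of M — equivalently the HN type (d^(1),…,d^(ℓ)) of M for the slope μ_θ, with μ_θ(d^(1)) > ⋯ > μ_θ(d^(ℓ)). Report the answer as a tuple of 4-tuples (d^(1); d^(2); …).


Barcode: M ≅ I[1,1], I[1,4], I[3,3]^3. HN layers by μ_θ (3 steps, strictly decreasing):
  μ^(1)=3; μ^(2)=1/3; μ^(3)=-5

((0, 0, 3, 0); (0, 1, 1, 1); (2, 0, 0, 0))


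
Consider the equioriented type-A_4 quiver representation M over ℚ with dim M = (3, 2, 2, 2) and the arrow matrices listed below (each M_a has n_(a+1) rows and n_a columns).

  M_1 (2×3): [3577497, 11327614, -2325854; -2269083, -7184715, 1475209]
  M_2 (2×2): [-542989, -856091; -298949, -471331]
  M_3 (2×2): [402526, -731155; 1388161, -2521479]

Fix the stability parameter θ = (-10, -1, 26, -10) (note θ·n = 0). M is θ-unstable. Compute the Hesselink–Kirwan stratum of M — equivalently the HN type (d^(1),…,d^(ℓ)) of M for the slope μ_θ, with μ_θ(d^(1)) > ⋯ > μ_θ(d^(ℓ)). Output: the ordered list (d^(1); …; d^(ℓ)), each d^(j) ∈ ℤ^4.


Interval decomposition of M: I[1,1], I[1,2], I[1,4], I[3,4].
HN type (ℓ=3): μ^(1)=8; μ^(2)=-1; μ^(3)=-10

((0, 0, 2, 2); (0, 2, 0, 0); (3, 0, 0, 0))


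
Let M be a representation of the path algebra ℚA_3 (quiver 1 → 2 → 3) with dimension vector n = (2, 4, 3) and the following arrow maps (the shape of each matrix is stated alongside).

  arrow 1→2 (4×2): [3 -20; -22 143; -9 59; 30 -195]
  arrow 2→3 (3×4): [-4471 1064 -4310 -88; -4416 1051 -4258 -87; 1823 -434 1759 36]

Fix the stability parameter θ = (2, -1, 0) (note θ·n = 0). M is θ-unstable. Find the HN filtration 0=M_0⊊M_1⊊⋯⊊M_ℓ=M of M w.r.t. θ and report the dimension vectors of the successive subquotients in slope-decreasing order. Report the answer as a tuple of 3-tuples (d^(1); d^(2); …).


Interval decomposition of M: I[1,3]^2, I[2,2], I[2,3].
HN type (ℓ=3): μ^(1)=1/3; μ^(2)=0; μ^(3)=-1

((2, 2, 2); (0, 0, 1); (0, 2, 0))


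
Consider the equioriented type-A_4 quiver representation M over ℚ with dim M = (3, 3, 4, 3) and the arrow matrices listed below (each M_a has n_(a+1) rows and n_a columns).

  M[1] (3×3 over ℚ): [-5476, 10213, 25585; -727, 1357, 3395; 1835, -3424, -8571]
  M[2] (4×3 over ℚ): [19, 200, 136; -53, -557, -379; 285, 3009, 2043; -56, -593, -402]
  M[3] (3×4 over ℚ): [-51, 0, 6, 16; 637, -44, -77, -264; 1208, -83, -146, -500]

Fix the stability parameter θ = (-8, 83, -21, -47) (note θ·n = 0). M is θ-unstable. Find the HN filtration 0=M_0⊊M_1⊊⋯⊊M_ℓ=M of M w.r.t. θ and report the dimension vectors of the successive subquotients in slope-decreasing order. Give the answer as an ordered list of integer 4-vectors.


Via rank(M_{q-1}∘⋯∘M_p): M ≅ I[1,4]^3, I[3,3].
μ_θ-semistable layers: μ^(1)=5; μ^(2)=-8; μ^(3)=-21

((0, 3, 3, 3); (3, 0, 0, 0); (0, 0, 1, 0))


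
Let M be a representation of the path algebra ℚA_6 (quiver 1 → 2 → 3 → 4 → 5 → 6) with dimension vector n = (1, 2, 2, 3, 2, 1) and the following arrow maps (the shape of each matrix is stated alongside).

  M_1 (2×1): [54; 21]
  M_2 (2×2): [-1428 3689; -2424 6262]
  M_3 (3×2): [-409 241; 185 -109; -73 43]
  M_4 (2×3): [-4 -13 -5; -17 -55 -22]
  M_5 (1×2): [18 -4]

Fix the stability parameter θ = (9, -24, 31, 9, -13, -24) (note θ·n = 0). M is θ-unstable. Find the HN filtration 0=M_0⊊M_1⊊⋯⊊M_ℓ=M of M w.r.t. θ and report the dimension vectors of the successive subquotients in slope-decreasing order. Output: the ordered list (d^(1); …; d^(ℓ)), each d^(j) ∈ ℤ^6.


Via rank(M_{q-1}∘⋯∘M_p): M ≅ I[1,4], I[2,2], I[3,6], I[4,5].
μ_θ-semistable layers: μ^(1)=20; μ^(2)=3/4; μ^(3)=-2; μ^(4)=-15/2; μ^(5)=-24

((0, 0, 1, 1, 0, 0); (0, 0, 1, 1, 1, 1); (0, 0, 0, 1, 1, 0); (1, 1, 0, 0, 0, 0); (0, 1, 0, 0, 0, 0))


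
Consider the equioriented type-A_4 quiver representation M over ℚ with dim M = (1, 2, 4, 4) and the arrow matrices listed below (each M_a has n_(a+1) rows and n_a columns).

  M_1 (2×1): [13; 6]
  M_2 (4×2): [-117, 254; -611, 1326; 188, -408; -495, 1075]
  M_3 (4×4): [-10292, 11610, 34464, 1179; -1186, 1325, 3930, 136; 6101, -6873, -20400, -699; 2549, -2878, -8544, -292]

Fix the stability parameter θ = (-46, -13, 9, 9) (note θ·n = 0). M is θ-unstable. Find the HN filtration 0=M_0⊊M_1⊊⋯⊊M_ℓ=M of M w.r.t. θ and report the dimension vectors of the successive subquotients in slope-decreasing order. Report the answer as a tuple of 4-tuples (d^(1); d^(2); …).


Barcode: M ≅ I[1,4], I[2,4], I[3,4]^2. HN layers by μ_θ (3 steps, strictly decreasing):
  μ^(1)=9; μ^(2)=-13; μ^(3)=-46

((0, 0, 4, 4); (0, 2, 0, 0); (1, 0, 0, 0))


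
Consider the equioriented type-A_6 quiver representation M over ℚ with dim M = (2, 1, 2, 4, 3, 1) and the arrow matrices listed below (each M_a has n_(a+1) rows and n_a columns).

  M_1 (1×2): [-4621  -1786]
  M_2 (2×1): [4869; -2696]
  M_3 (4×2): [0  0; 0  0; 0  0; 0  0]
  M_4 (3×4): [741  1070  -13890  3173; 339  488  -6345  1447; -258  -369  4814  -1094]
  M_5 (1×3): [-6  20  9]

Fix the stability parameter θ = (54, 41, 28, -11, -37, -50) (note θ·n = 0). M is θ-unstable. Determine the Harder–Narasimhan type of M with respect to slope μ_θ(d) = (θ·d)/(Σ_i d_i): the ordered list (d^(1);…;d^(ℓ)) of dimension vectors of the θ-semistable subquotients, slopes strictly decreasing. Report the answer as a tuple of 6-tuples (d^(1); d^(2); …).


Interval decomposition of M: I[1,1], I[1,3], I[3,3], I[4,4], I[4,5]^2, I[4,6].
HN type (ℓ=6): μ^(1)=54; μ^(2)=41; μ^(3)=28; μ^(4)=-11; μ^(5)=-24; μ^(6)=-98/3

((1, 0, 0, 0, 0, 0); (1, 1, 1, 0, 0, 0); (0, 0, 1, 0, 0, 0); (0, 0, 0, 1, 0, 0); (0, 0, 0, 2, 2, 0); (0, 0, 0, 1, 1, 1))


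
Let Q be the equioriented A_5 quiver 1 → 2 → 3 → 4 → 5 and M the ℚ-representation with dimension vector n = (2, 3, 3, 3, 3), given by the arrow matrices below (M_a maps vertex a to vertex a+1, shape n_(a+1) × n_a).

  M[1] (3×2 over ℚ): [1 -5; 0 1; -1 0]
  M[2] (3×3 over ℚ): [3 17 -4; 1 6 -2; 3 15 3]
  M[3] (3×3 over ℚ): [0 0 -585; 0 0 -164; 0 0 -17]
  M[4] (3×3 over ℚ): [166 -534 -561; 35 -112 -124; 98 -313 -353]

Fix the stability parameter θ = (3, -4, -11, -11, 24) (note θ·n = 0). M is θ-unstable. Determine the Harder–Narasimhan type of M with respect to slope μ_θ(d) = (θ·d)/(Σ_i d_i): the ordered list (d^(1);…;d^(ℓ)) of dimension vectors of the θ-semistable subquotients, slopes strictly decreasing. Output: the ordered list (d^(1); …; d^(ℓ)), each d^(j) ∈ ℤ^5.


Interval decomposition of M: I[1,3]^2, I[2,5], I[4,5]^2.
HN type (ℓ=4): μ^(1)=24; μ^(2)=-4; μ^(3)=-26/3; μ^(4)=-11

((0, 0, 0, 0, 3); (2, 2, 2, 0, 0); (0, 1, 1, 1, 0); (0, 0, 0, 2, 0))


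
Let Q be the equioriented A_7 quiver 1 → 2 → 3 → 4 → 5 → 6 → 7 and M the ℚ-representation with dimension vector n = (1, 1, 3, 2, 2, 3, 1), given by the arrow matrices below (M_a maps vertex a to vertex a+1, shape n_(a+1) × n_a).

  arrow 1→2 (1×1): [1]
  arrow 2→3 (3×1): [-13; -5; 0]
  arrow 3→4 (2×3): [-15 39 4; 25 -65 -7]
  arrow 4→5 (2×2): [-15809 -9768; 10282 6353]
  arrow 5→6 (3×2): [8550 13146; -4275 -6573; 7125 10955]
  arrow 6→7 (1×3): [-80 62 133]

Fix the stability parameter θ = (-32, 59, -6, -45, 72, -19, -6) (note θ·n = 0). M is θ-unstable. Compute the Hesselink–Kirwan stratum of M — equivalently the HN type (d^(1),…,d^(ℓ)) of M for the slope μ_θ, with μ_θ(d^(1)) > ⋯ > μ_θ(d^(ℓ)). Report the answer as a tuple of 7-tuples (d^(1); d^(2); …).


Barcode: M ≅ I[1,3], I[3,5], I[3,7], I[6,6]^2. HN layers by μ_θ (6 steps, strictly decreasing):
  μ^(1)=72; μ^(2)=53/2; μ^(3)=47/3; μ^(4)=-19; μ^(5)=-51/2; μ^(6)=-32

((0, 0, 0, 0, 1, 0, 0); (0, 1, 1, 0, 0, 0, 0); (0, 0, 0, 0, 1, 1, 1); (0, 0, 0, 0, 0, 2, 0); (0, 0, 2, 2, 0, 0, 0); (1, 0, 0, 0, 0, 0, 0))


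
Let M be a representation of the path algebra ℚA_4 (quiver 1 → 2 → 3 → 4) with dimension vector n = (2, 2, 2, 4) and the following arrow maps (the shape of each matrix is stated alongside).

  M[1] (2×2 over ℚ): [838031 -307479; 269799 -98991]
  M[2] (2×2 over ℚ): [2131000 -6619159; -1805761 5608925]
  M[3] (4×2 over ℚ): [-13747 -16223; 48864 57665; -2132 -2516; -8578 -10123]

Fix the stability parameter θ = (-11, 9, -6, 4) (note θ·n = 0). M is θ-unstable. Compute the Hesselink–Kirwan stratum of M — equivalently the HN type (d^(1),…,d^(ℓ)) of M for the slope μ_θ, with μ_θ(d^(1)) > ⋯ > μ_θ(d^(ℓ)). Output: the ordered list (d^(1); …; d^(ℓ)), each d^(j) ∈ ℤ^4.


Interval decomposition of M: I[1,1], I[1,4], I[2,4], I[4,4]^2.
HN type (ℓ=3): μ^(1)=4; μ^(2)=3/2; μ^(3)=-11

((0, 0, 0, 4); (0, 2, 2, 0); (2, 0, 0, 0))
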